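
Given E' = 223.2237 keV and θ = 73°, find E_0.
323.1000 keV

Convert final energy to wavelength (hc ≈ 1239.842 keV·pm):
λ' = hc/E' = 1239.842 / 223.2237 = 5.5543 pm

Calculate the Compton shift:
Δλ = λ_C(1 - cos(73°))
Δλ = 2.4263 × (1 - cos(73°))
Δλ = 1.7169 pm

Initial wavelength:
λ = λ' - Δλ = 5.5543 - 1.7169 = 3.8373 pm

Initial energy:
E = hc/λ = 1239.842 / 3.8373 = 323.1000 keV

(Intermediate values are shown rounded; full precision is carried through to the final answer.)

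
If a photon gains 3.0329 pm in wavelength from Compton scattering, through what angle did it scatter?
104.48°

From the Compton formula Δλ = λ_C(1 - cos θ), we can solve for θ:

cos θ = 1 - Δλ/λ_C

Given:
- Δλ = 3.0329 pm
- λ_C = h/(m_e·c) ≈ 2.42631024 pm

cos θ = 1 - 3.0329/2.42631024
cos θ = 1 - 1.250005
cos θ = -0.250005

θ = arccos(-0.250005)
θ = 104.48°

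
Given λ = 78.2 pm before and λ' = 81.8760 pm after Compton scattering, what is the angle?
121.00°

First find the wavelength shift:
Δλ = λ' - λ = 81.8760 - 78.2 = 3.6760 pm

Using Δλ = λ_C(1 - cos θ), with λ_C = h/(m_e·c) ≈ 2.42631024 pm:
cos θ = 1 - Δλ/λ_C
cos θ = 1 - 3.6760/2.42631024
cos θ = -0.515058

θ = arccos(-0.515058)
θ = 121.00°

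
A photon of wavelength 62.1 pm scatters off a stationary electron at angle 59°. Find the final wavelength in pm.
63.2767 pm

Using the Compton scattering formula:
λ' = λ + Δλ = λ + λ_C(1 - cos θ)

Given:
- Initial wavelength λ = 62.1 pm
- Scattering angle θ = 59°
- Compton wavelength λ_C ≈ 2.4263 pm

Calculate the shift:
Δλ = 2.4263 × (1 - cos(59°))
Δλ = 2.4263 × 0.4850
Δλ = 1.1767 pm

Final wavelength:
λ' = 62.1 + 1.1767 = 63.2767 pm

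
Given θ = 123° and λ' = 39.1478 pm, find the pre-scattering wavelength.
35.4000 pm

From λ' = λ + Δλ, we have λ = λ' - Δλ

First calculate the Compton shift:
Δλ = λ_C(1 - cos θ)
Δλ = 2.4263 × (1 - cos(123°))
Δλ = 2.4263 × 1.5446
Δλ = 3.7478 pm

Initial wavelength:
λ = λ' - Δλ
λ = 39.1478 - 3.7478
λ = 35.4000 pm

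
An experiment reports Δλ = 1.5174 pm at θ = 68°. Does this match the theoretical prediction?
Yes, consistent

Calculate the expected shift for θ = 68°:

Δλ_expected = λ_C(1 - cos(68°))
Δλ_expected = 2.4263 × (1 - cos(68°))
Δλ_expected = 2.4263 × 0.6254
Δλ_expected = 1.5174 pm

Given shift: 1.5174 pm
Expected shift: 1.5174 pm
Difference: 0.0000 pm

The values match. This is consistent with Compton scattering at the stated angle.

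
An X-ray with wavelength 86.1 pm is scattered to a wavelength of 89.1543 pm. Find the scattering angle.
105.00°

First find the wavelength shift:
Δλ = λ' - λ = 89.1543 - 86.1 = 3.0543 pm

Using Δλ = λ_C(1 - cos θ), with λ_C = h/(m_e·c) ≈ 2.42631024 pm:
cos θ = 1 - Δλ/λ_C
cos θ = 1 - 3.0543/2.42631024
cos θ = -0.258825

θ = arccos(-0.258825)
θ = 105.00°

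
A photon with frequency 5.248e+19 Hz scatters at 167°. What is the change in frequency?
2.394e+19 Hz (decrease)

Convert frequency to wavelength (c = 299792458 m/s):
λ₀ = c/f₀ = 299792458/5.248e+19 = 5.7125087e-12 m = 5.7125 pm

Calculate Compton shift:
Δλ = λ_C(1 - cos(167°)) = 4.7904 pm

Final wavelength:
λ' = λ₀ + Δλ = 5.7125 + 4.7904 = 10.5029 pm

Final frequency:
f' = c/λ' = 299792458/1.0502943e-11 = 2.8543662e+19 Hz

Frequency shift (decrease):
Δf = f₀ - f' = 5.248e+19 - 2.8543662e+19 = 2.394e+19 Hz

(Intermediate values are shown rounded; full precision is carried through to the final answer.)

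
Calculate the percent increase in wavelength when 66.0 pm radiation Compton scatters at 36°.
0.7021%

Calculate the Compton shift:
Δλ = λ_C(1 - cos(36°))
Δλ = 2.4263 × (1 - cos(36°))
Δλ = 2.4263 × 0.1910
Δλ = 0.4634 pm

Percentage change:
(Δλ/λ₀) × 100 = (0.4634/66.0) × 100
= 0.7021%

(Intermediate values are shown rounded; full precision is carried through to the final answer.)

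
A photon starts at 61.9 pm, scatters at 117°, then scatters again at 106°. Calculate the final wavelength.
68.5229 pm

Apply Compton shift twice:

First scattering at θ₁ = 117°:
Δλ₁ = λ_C(1 - cos(117°))
Δλ₁ = 2.4263 × 1.4540
Δλ₁ = 3.5278 pm

After first scattering:
λ₁ = 61.9 + 3.5278 = 65.4278 pm

Second scattering at θ₂ = 106°:
Δλ₂ = λ_C(1 - cos(106°))
Δλ₂ = 2.4263 × 1.2756
Δλ₂ = 3.0951 pm

Final wavelength:
λ₂ = 65.4278 + 3.0951 = 68.5229 pm

Total shift: Δλ_total = 3.5278 + 3.0951 = 6.6229 pm

(Intermediate values are shown rounded; full precision is carried through to the final answer.)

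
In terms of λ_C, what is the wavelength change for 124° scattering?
1.5592 λ_C

The Compton shift formula is:
Δλ = λ_C(1 - cos θ)

Dividing both sides by λ_C:
Δλ/λ_C = 1 - cos θ

For θ = 124°:
Δλ/λ_C = 1 - cos(124°)
Δλ/λ_C = 1 - -0.5592
Δλ/λ_C = 1.5592

This means the shift is 1.5592 × λ_C = 3.7831 pm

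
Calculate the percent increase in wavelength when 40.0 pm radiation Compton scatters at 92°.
6.2775%

Calculate the Compton shift:
Δλ = λ_C(1 - cos(92°))
Δλ = 2.4263 × (1 - cos(92°))
Δλ = 2.4263 × 1.0349
Δλ = 2.5110 pm

Percentage change:
(Δλ/λ₀) × 100 = (2.5110/40.0) × 100
= 6.2775%

(Intermediate values are shown rounded; full precision is carried through to the final answer.)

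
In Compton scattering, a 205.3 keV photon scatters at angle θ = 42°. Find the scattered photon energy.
186.0959 keV

First convert energy to wavelength:
λ = hc/E, with hc ≈ 1239.842 keV·pm (i.e. 1239.842 eV·nm)

For E = 205.3 keV = 205300 eV:
λ = 1239.842 keV·pm / 205.3 keV
λ = 6.0392 pm

Calculate the Compton shift:
Δλ = λ_C(1 - cos(42°)) = 2.4263 × 0.2569
Δλ = 0.6232 pm

Final wavelength:
λ' = 6.0392 + 0.6232 = 6.6624 pm

Final energy:
E' = hc/λ' = 1239.842 / 6.6624 = 186.0959 keV

(Intermediate values are shown rounded; full precision is carried through to the final answer.)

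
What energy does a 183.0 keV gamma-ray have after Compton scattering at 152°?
109.2978 keV

First convert energy to wavelength:
λ = hc/E, with hc ≈ 1239.842 keV·pm (i.e. 1239.842 eV·nm)

For E = 183.0 keV = 183000 eV:
λ = 1239.842 keV·pm / 183.0 keV
λ = 6.7751 pm

Calculate the Compton shift:
Δλ = λ_C(1 - cos(152°)) = 2.4263 × 1.8829
Δλ = 4.5686 pm

Final wavelength:
λ' = 6.7751 + 4.5686 = 11.3437 pm

Final energy:
E' = hc/λ' = 1239.842 / 11.3437 = 109.2978 keV

(Intermediate values are shown rounded; full precision is carried through to the final answer.)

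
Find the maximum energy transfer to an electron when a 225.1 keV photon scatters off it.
105.4308 keV

Maximum energy transfer occurs at θ = 180° (backscattering).

Initial photon: E₀ = 225.1 keV → λ₀ = 5.5080 pm

Maximum Compton shift (at 180°):
Δλ_max = 2λ_C = 2 × 2.4263 = 4.8526 pm

Final wavelength:
λ' = 5.5080 + 4.8526 = 10.3606 pm

Minimum photon energy (maximum energy to electron):
E'_min = hc/λ' = 119.6692 keV

Maximum electron kinetic energy:
K_max = E₀ - E'_min = 225.1000 - 119.6692 = 105.4308 keV

(Intermediate values are shown rounded; full precision is carried through to the final answer.)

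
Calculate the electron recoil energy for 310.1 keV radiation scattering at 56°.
65.4459 keV

By energy conservation: K_e = E_initial - E_final

First find the scattered photon energy:
Initial wavelength: λ = hc/E = 3.9982 pm
Compton shift: Δλ = λ_C(1 - cos(56°)) = 1.0695 pm
Final wavelength: λ' = 3.9982 + 1.0695 = 5.0677 pm
Final photon energy: E' = hc/λ' = 244.6541 keV

Electron kinetic energy:
K_e = E - E' = 310.1000 - 244.6541 = 65.4459 keV

(Intermediate values are shown rounded; full precision is carried through to the final answer.)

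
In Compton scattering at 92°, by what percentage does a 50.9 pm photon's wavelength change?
4.9332%

Calculate the Compton shift:
Δλ = λ_C(1 - cos(92°))
Δλ = 2.4263 × (1 - cos(92°))
Δλ = 2.4263 × 1.0349
Δλ = 2.5110 pm

Percentage change:
(Δλ/λ₀) × 100 = (2.5110/50.9) × 100
= 4.9332%

(Intermediate values are shown rounded; full precision is carried through to the final answer.)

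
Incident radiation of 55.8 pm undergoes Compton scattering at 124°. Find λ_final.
59.5831 pm

Using the Compton scattering formula:
λ' = λ + Δλ = λ + λ_C(1 - cos θ)

Given:
- Initial wavelength λ = 55.8 pm
- Scattering angle θ = 124°
- Compton wavelength λ_C ≈ 2.4263 pm

Calculate the shift:
Δλ = 2.4263 × (1 - cos(124°))
Δλ = 2.4263 × 1.5592
Δλ = 3.7831 pm

Final wavelength:
λ' = 55.8 + 3.7831 = 59.5831 pm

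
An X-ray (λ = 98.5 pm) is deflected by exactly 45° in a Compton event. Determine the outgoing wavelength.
99.2106 pm

Using the Compton formula: λ' = λ + λ_C(1 − cos θ)

For θ = 45°, cos θ = √2/2 (exact) ≈ 0.7071, so:
1 − cos 45° = 1 − (√2/2) ≈ 0.2929

Δλ = λ_C × 0.2929 = 2.4263 × 0.2929 = 0.7106 pm

λ' = 98.5 + 0.7106 = 99.2106 pm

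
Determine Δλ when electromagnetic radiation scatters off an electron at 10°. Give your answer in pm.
0.0369 pm

Using the Compton scattering formula:
Δλ = λ_C(1 - cos θ)

where λ_C = h/(m_e·c) ≈ 2.4263 pm is the Compton wavelength of an electron.

For θ = 10°:
cos(10°) = 0.9848
1 - cos(10°) = 0.0152

Δλ = 2.4263 × 0.0152
Δλ = 0.0369 pm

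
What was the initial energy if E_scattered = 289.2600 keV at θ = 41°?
335.9001 keV

Convert final energy to wavelength (hc ≈ 1239.842 keV·pm):
λ' = hc/E' = 1239.842 / 289.2600 = 4.2863 pm

Calculate the Compton shift:
Δλ = λ_C(1 - cos(41°))
Δλ = 2.4263 × (1 - cos(41°))
Δλ = 0.5952 pm

Initial wavelength:
λ = λ' - Δλ = 4.2863 - 0.5952 = 3.6911 pm

Initial energy:
E = hc/λ = 1239.842 / 3.6911 = 335.9001 keV

(Intermediate values are shown rounded; full precision is carried through to the final answer.)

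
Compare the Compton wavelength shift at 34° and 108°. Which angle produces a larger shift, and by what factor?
108° produces the larger shift by a factor of 7.657

Calculate both shifts using Δλ = λ_C(1 - cos θ):

For θ₁ = 34°:
Δλ₁ = 2.4263 × (1 - cos(34°))
Δλ₁ = 2.4263 × 0.1710
Δλ₁ = 0.4148 pm

For θ₂ = 108°:
Δλ₂ = 2.4263 × (1 - cos(108°))
Δλ₂ = 2.4263 × 1.3090
Δλ₂ = 3.1761 pm

The 108° angle produces the larger shift.
Ratio: 3.1761/0.4148 = 7.657

(Intermediate values are shown rounded; full precision is carried through to the final answer.)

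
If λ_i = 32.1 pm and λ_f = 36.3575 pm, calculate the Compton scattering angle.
139.00°

First find the wavelength shift:
Δλ = λ' - λ = 36.3575 - 32.1 = 4.2575 pm

Using Δλ = λ_C(1 - cos θ), with λ_C = h/(m_e·c) ≈ 2.42631024 pm:
cos θ = 1 - Δλ/λ_C
cos θ = 1 - 4.2575/2.42631024
cos θ = -0.754722

θ = arccos(-0.754722)
θ = 139.00°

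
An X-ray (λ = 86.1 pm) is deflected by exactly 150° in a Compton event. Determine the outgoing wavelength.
90.6276 pm

Using the Compton formula: λ' = λ + λ_C(1 − cos θ)

For θ = 150°, cos θ = -√3/2 (exact) ≈ -0.8660, so:
1 − cos 150° = 1 − (-√3/2) ≈ 1.8660

Δλ = λ_C × 1.8660 = 2.4263 × 1.8660 = 4.5276 pm

λ' = 86.1 + 4.5276 = 90.6276 pm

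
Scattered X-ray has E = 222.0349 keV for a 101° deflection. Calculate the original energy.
460.0998 keV

Convert final energy to wavelength (hc ≈ 1239.842 keV·pm):
λ' = hc/E' = 1239.842 / 222.0349 = 5.5840 pm

Calculate the Compton shift:
Δλ = λ_C(1 - cos(101°))
Δλ = 2.4263 × (1 - cos(101°))
Δλ = 2.8893 pm

Initial wavelength:
λ = λ' - Δλ = 5.5840 - 2.8893 = 2.6947 pm

Initial energy:
E = hc/λ = 1239.842 / 2.6947 = 460.0998 keV

(Intermediate values are shown rounded; full precision is carried through to the final answer.)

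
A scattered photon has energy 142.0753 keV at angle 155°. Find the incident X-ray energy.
302.3002 keV

Convert final energy to wavelength (hc ≈ 1239.842 keV·pm):
λ' = hc/E' = 1239.842 / 142.0753 = 8.7267 pm

Calculate the Compton shift:
Δλ = λ_C(1 - cos(155°))
Δλ = 2.4263 × (1 - cos(155°))
Δλ = 4.6253 pm

Initial wavelength:
λ = λ' - Δλ = 8.7267 - 4.6253 = 4.1014 pm

Initial energy:
E = hc/λ = 1239.842 / 4.1014 = 302.3002 keV

(Intermediate values are shown rounded; full precision is carried through to the final answer.)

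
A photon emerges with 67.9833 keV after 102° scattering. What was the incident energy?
81.0001 keV

Convert final energy to wavelength (hc ≈ 1239.842 keV·pm):
λ' = hc/E' = 1239.842 / 67.9833 = 18.2374 pm

Calculate the Compton shift:
Δλ = λ_C(1 - cos(102°))
Δλ = 2.4263 × (1 - cos(102°))
Δλ = 2.9308 pm

Initial wavelength:
λ = λ' - Δλ = 18.2374 - 2.9308 = 15.3067 pm

Initial energy:
E = hc/λ = 1239.842 / 15.3067 = 81.0001 keV

(Intermediate values are shown rounded; full precision is carried through to the final answer.)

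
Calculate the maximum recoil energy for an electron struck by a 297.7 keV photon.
160.2049 keV

Maximum energy transfer occurs at θ = 180° (backscattering).

Initial photon: E₀ = 297.7 keV → λ₀ = 4.1647 pm

Maximum Compton shift (at 180°):
Δλ_max = 2λ_C = 2 × 2.4263 = 4.8526 pm

Final wavelength:
λ' = 4.1647 + 4.8526 = 9.0174 pm

Minimum photon energy (maximum energy to electron):
E'_min = hc/λ' = 137.4951 keV

Maximum electron kinetic energy:
K_max = E₀ - E'_min = 297.7000 - 137.4951 = 160.2049 keV

(Intermediate values are shown rounded; full precision is carried through to the final answer.)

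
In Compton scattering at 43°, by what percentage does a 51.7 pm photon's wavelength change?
1.2608%

Calculate the Compton shift:
Δλ = λ_C(1 - cos(43°))
Δλ = 2.4263 × (1 - cos(43°))
Δλ = 2.4263 × 0.2686
Δλ = 0.6518 pm

Percentage change:
(Δλ/λ₀) × 100 = (0.6518/51.7) × 100
= 1.2608%

(Intermediate values are shown rounded; full precision is carried through to the final answer.)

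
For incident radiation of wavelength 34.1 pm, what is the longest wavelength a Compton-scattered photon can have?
38.9526 pm (at θ = 180°)

The Compton shift is Δλ = λ_C(1 − cos θ).

Since cos θ ranges from −1 to 1, the factor (1 − cos θ) ranges from 0 to 2; the maximum shift occurs at θ = 180° (backscattering):
Δλ_max = 2λ_C = 2 × 2.4263 pm = 4.8526 pm

Maximum scattered wavelength:
λ'_max = λ₀ + Δλ_max = 34.1 + 4.8526 = 38.9526 pm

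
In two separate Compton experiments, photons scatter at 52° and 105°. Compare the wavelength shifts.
105° produces the larger shift by a factor of 3.275

Calculate both shifts using Δλ = λ_C(1 - cos θ):

For θ₁ = 52°:
Δλ₁ = 2.4263 × (1 - cos(52°))
Δλ₁ = 2.4263 × 0.3843
Δλ₁ = 0.9325 pm

For θ₂ = 105°:
Δλ₂ = 2.4263 × (1 - cos(105°))
Δλ₂ = 2.4263 × 1.2588
Δλ₂ = 3.0543 pm

The 105° angle produces the larger shift.
Ratio: 3.0543/0.9325 = 3.275

(Intermediate values are shown rounded; full precision is carried through to the final answer.)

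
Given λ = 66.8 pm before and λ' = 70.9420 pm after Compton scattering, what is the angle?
135.00°

First find the wavelength shift:
Δλ = λ' - λ = 70.9420 - 66.8 = 4.1420 pm

Using Δλ = λ_C(1 - cos θ), with λ_C = h/(m_e·c) ≈ 2.42631024 pm:
cos θ = 1 - Δλ/λ_C
cos θ = 1 - 4.1420/2.42631024
cos θ = -0.707119

θ = arccos(-0.707119)
θ = 135.00°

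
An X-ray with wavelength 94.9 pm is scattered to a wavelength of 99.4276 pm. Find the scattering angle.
150.00°

First find the wavelength shift:
Δλ = λ' - λ = 99.4276 - 94.9 = 4.5276 pm

Using Δλ = λ_C(1 - cos θ), with λ_C = h/(m_e·c) ≈ 2.42631024 pm:
cos θ = 1 - Δλ/λ_C
cos θ = 1 - 4.5276/2.42631024
cos θ = -0.866043

θ = arccos(-0.866043)
θ = 150.00°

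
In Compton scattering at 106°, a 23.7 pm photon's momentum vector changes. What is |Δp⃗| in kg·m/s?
4.2122e-23 kg·m/s

Photon momentum magnitude is p = h/λ.

Initial momentum:
p₀ = h/λ = 6.6261e-34/2.3700e-11 = 2.7958e-23 kg·m/s

After scattering:
λ' = λ + Δλ = 23.7 + 3.0951 = 26.7951 pm
p' = h/λ' = 6.6261e-34/2.6795e-11 = 2.4729e-23 kg·m/s

Momentum is a vector; the scattered photon's direction makes angle θ = 106° with the incident direction. The magnitude of the vector change Δp⃗ = p⃗₀ − p⃗' is found from the law of cosines:
|Δp⃗|² = p₀² + p'² − 2p₀p'cos θ
|Δp⃗|² = (2.7958e-23)² + (2.4729e-23)² − 2·2.7958e-23·2.4729e-23·cos(106°)
|Δp⃗| = 4.2122e-23 kg·m/s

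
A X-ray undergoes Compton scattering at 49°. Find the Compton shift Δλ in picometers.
0.8345 pm

Using the Compton scattering formula:
Δλ = λ_C(1 - cos θ)

where λ_C = h/(m_e·c) ≈ 2.4263 pm is the Compton wavelength of an electron.

For θ = 49°:
cos(49°) = 0.6561
1 - cos(49°) = 0.3439

Δλ = 2.4263 × 0.3439
Δλ = 0.8345 pm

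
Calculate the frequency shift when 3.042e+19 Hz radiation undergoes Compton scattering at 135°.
9.002e+18 Hz (decrease)

Convert frequency to wavelength (c = 299792458 m/s):
λ₀ = c/f₀ = 299792458/3.042e+19 = 9.8551104e-12 m = 9.8551 pm

Calculate Compton shift:
Δλ = λ_C(1 - cos(135°)) = 4.1420 pm

Final wavelength:
λ' = λ₀ + Δλ = 9.8551 + 4.1420 = 13.9971 pm

Final frequency:
f' = c/λ' = 299792458/1.3997081e-11 = 2.1418213e+19 Hz

Frequency shift (decrease):
Δf = f₀ - f' = 3.042e+19 - 2.1418213e+19 = 9.002e+18 Hz

(Intermediate values are shown rounded; full precision is carried through to the final answer.)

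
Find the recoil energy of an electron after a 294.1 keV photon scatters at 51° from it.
51.7114 keV

By energy conservation: K_e = E_initial - E_final

First find the scattered photon energy:
Initial wavelength: λ = hc/E = 4.2157 pm
Compton shift: Δλ = λ_C(1 - cos(51°)) = 0.8994 pm
Final wavelength: λ' = 4.2157 + 0.8994 = 5.1151 pm
Final photon energy: E' = hc/λ' = 242.3886 keV

Electron kinetic energy:
K_e = E - E' = 294.1000 - 242.3886 = 51.7114 keV

(Intermediate values are shown rounded; full precision is carried through to the final answer.)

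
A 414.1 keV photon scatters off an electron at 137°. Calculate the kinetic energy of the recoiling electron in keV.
241.7768 keV

By energy conservation: K_e = E_initial - E_final

First find the scattered photon energy:
Initial wavelength: λ = hc/E = 2.9941 pm
Compton shift: Δλ = λ_C(1 - cos(137°)) = 4.2008 pm
Final wavelength: λ' = 2.9941 + 4.2008 = 7.1949 pm
Final photon energy: E' = hc/λ' = 172.3232 keV

Electron kinetic energy:
K_e = E - E' = 414.1000 - 172.3232 = 241.7768 keV

(Intermediate values are shown rounded; full precision is carried through to the final answer.)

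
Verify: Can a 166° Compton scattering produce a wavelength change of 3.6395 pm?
No, inconsistent

Calculate the expected shift for θ = 166°:

Δλ_expected = λ_C(1 - cos(166°))
Δλ_expected = 2.4263 × (1 - cos(166°))
Δλ_expected = 2.4263 × 1.9703
Δλ_expected = 4.7805 pm

Given shift: 3.6395 pm
Expected shift: 4.7805 pm
Difference: 1.1411 pm

The values do not match. The given shift corresponds to θ ≈ 120.0°, not 166°.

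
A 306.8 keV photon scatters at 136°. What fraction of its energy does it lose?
0.5079 (or 50.79%)

Calculate initial and final photon energies:

Initial: E₀ = 306.8 keV → λ₀ = 4.0412 pm
Compton shift: Δλ = 4.1717 pm
Final wavelength: λ' = 8.2129 pm
Final energy: E' = 150.9635 keV

Fractional energy loss:
(E₀ - E')/E₀ = (306.8000 - 150.9635)/306.8000
= 155.8365/306.8000
= 0.5079
= 50.79%

(Intermediate values are shown rounded; full precision is carried through to the final answer.)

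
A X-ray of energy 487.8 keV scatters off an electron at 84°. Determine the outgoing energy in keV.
262.9908 keV

First convert energy to wavelength:
λ = hc/E, with hc ≈ 1239.842 keV·pm (i.e. 1239.842 eV·nm)

For E = 487.8 keV = 487800 eV:
λ = 1239.842 keV·pm / 487.8 keV
λ = 2.5417 pm

Calculate the Compton shift:
Δλ = λ_C(1 - cos(84°)) = 2.4263 × 0.8955
Δλ = 2.1727 pm

Final wavelength:
λ' = 2.5417 + 2.1727 = 4.7144 pm

Final energy:
E' = hc/λ' = 1239.842 / 4.7144 = 262.9908 keV

(Intermediate values are shown rounded; full precision is carried through to the final answer.)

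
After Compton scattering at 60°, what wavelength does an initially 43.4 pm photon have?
44.6132 pm

Using the Compton formula: λ' = λ + λ_C(1 − cos θ)

For θ = 60°, cos θ = 1/2 (exact) = 0.5000, so:
1 − cos 60° = 1 − (1/2) = 0.5000

Δλ = λ_C × 0.5000 = 2.4263 × 0.5000 = 1.2132 pm

λ' = 43.4 + 1.2132 = 44.6132 pm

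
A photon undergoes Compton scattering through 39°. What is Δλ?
0.5407 pm

Using the Compton scattering formula:
Δλ = λ_C(1 - cos θ)

where λ_C = h/(m_e·c) ≈ 2.4263 pm is the Compton wavelength of an electron.

For θ = 39°:
cos(39°) = 0.7771
1 - cos(39°) = 0.2229

Δλ = 2.4263 × 0.2229
Δλ = 0.5407 pm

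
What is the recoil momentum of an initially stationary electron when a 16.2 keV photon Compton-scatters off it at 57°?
8.2042e-24 kg·m/s

The electron is initially at rest, so by conservation of momentum:
p⃗_e = p⃗₀ − p⃗'  (incident photon momentum minus scattered photon momentum)

Photon momentum magnitudes (p = h/λ = E/c):
λ₀ = hc/E₀ = 76.5335 pm → p₀ = h/λ₀ = 8.6577e-24 kg·m/s
Δλ = λ_C(1 − cos 57°) = 1.1048 pm
λ' = 77.6383 pm → p' = h/λ' = 8.5345e-24 kg·m/s

The scattered photon makes angle θ = 57° with the incident direction, so by the law of cosines:
|p⃗_e|² = p₀² + p'² − 2p₀p'cos θ
|p⃗_e|² = (8.6577e-24)² + (8.5345e-24)² − 2·8.6577e-24·8.5345e-24·cos(57°)
|p⃗_e| = 8.2042e-24 kg·m/s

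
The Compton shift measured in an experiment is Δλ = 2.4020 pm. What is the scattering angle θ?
89.43°

From the Compton formula Δλ = λ_C(1 - cos θ), we can solve for θ:

cos θ = 1 - Δλ/λ_C

Given:
- Δλ = 2.4020 pm
- λ_C = h/(m_e·c) ≈ 2.42631024 pm

cos θ = 1 - 2.4020/2.42631024
cos θ = 1 - 0.989981
cos θ = 0.010019

θ = arccos(0.010019)
θ = 89.43°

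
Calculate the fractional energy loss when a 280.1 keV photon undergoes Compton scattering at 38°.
0.1041 (or 10.41%)

Calculate initial and final photon energies:

Initial: E₀ = 280.1 keV → λ₀ = 4.4264 pm
Compton shift: Δλ = 0.5144 pm
Final wavelength: λ' = 4.9408 pm
Final energy: E' = 250.9406 keV

Fractional energy loss:
(E₀ - E')/E₀ = (280.1000 - 250.9406)/280.1000
= 29.1594/280.1000
= 0.1041
= 10.41%

(Intermediate values are shown rounded; full precision is carried through to the final answer.)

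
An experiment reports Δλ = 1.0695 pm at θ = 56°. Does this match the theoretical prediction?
Yes, consistent

Calculate the expected shift for θ = 56°:

Δλ_expected = λ_C(1 - cos(56°))
Δλ_expected = 2.4263 × (1 - cos(56°))
Δλ_expected = 2.4263 × 0.4408
Δλ_expected = 1.0695 pm

Given shift: 1.0695 pm
Expected shift: 1.0695 pm
Difference: 0.0000 pm

The values match. This is consistent with Compton scattering at the stated angle.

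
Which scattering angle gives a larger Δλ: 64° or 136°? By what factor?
136° produces the larger shift by a factor of 3.061

Calculate both shifts using Δλ = λ_C(1 - cos θ):

For θ₁ = 64°:
Δλ₁ = 2.4263 × (1 - cos(64°))
Δλ₁ = 2.4263 × 0.5616
Δλ₁ = 1.3627 pm

For θ₂ = 136°:
Δλ₂ = 2.4263 × (1 - cos(136°))
Δλ₂ = 2.4263 × 1.7193
Δλ₂ = 4.1717 pm

The 136° angle produces the larger shift.
Ratio: 4.1717/1.3627 = 3.061

(Intermediate values are shown rounded; full precision is carried through to the final answer.)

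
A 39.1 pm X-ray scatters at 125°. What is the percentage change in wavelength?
9.7647%

Calculate the Compton shift:
Δλ = λ_C(1 - cos(125°))
Δλ = 2.4263 × (1 - cos(125°))
Δλ = 2.4263 × 1.5736
Δλ = 3.8180 pm

Percentage change:
(Δλ/λ₀) × 100 = (3.8180/39.1) × 100
= 9.7647%

(Intermediate values are shown rounded; full precision is carried through to the final answer.)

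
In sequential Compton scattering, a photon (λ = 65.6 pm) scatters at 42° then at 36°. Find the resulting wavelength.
66.6866 pm

Apply Compton shift twice:

First scattering at θ₁ = 42°:
Δλ₁ = λ_C(1 - cos(42°))
Δλ₁ = 2.4263 × 0.2569
Δλ₁ = 0.6232 pm

After first scattering:
λ₁ = 65.6 + 0.6232 = 66.2232 pm

Second scattering at θ₂ = 36°:
Δλ₂ = λ_C(1 - cos(36°))
Δλ₂ = 2.4263 × 0.1910
Δλ₂ = 0.4634 pm

Final wavelength:
λ₂ = 66.2232 + 0.4634 = 66.6866 pm

Total shift: Δλ_total = 0.6232 + 0.4634 = 1.0866 pm

(Intermediate values are shown rounded; full precision is carried through to the final answer.)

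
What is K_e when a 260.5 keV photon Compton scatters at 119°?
112.2304 keV

By energy conservation: K_e = E_initial - E_final

First find the scattered photon energy:
Initial wavelength: λ = hc/E = 4.7595 pm
Compton shift: Δλ = λ_C(1 - cos(119°)) = 3.6026 pm
Final wavelength: λ' = 4.7595 + 3.6026 = 8.3621 pm
Final photon energy: E' = hc/λ' = 148.2696 keV

Electron kinetic energy:
K_e = E - E' = 260.5000 - 148.2696 = 112.2304 keV

(Intermediate values are shown rounded; full precision is carried through to the final answer.)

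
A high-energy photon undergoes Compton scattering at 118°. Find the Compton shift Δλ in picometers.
3.5654 pm

Using the Compton scattering formula:
Δλ = λ_C(1 - cos θ)

where λ_C = h/(m_e·c) ≈ 2.4263 pm is the Compton wavelength of an electron.

For θ = 118°:
cos(118°) = -0.4695
1 - cos(118°) = 1.4695

Δλ = 2.4263 × 1.4695
Δλ = 3.5654 pm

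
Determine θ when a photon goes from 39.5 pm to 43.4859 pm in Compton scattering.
130.00°

First find the wavelength shift:
Δλ = λ' - λ = 43.4859 - 39.5 = 3.9859 pm

Using Δλ = λ_C(1 - cos θ), with λ_C = h/(m_e·c) ≈ 2.42631024 pm:
cos θ = 1 - Δλ/λ_C
cos θ = 1 - 3.9859/2.42631024
cos θ = -0.642783

θ = arccos(-0.642783)
θ = 130.00°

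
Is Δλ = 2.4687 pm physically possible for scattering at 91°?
Yes, consistent

Calculate the expected shift for θ = 91°:

Δλ_expected = λ_C(1 - cos(91°))
Δλ_expected = 2.4263 × (1 - cos(91°))
Δλ_expected = 2.4263 × 1.0175
Δλ_expected = 2.4687 pm

Given shift: 2.4687 pm
Expected shift: 2.4687 pm
Difference: 0.0000 pm

The values match. This is consistent with Compton scattering at the stated angle.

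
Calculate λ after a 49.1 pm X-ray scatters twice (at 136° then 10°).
53.3085 pm

Apply Compton shift twice:

First scattering at θ₁ = 136°:
Δλ₁ = λ_C(1 - cos(136°))
Δλ₁ = 2.4263 × 1.7193
Δλ₁ = 4.1717 pm

After first scattering:
λ₁ = 49.1 + 4.1717 = 53.2717 pm

Second scattering at θ₂ = 10°:
Δλ₂ = λ_C(1 - cos(10°))
Δλ₂ = 2.4263 × 0.0152
Δλ₂ = 0.0369 pm

Final wavelength:
λ₂ = 53.2717 + 0.0369 = 53.3085 pm

Total shift: Δλ_total = 4.1717 + 0.0369 = 4.2085 pm

(Intermediate values are shown rounded; full precision is carried through to the final answer.)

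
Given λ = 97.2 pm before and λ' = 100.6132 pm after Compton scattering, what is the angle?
114.00°

First find the wavelength shift:
Δλ = λ' - λ = 100.6132 - 97.2 = 3.4132 pm

Using Δλ = λ_C(1 - cos θ), with λ_C = h/(m_e·c) ≈ 2.42631024 pm:
cos θ = 1 - Δλ/λ_C
cos θ = 1 - 3.4132/2.42631024
cos θ = -0.406745

θ = arccos(-0.406745)
θ = 114.00°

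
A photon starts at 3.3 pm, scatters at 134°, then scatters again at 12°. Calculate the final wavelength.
7.4648 pm

Apply Compton shift twice:

First scattering at θ₁ = 134°:
Δλ₁ = λ_C(1 - cos(134°))
Δλ₁ = 2.4263 × 1.6947
Δλ₁ = 4.1118 pm

After first scattering:
λ₁ = 3.3 + 4.1118 = 7.4118 pm

Second scattering at θ₂ = 12°:
Δλ₂ = λ_C(1 - cos(12°))
Δλ₂ = 2.4263 × 0.0219
Δλ₂ = 0.0530 pm

Final wavelength:
λ₂ = 7.4118 + 0.0530 = 7.4648 pm

Total shift: Δλ_total = 4.1118 + 0.0530 = 4.1648 pm

(Intermediate values are shown rounded; full precision is carried through to the final answer.)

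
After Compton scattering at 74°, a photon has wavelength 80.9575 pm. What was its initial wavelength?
79.2000 pm

From λ' = λ + Δλ, we have λ = λ' - Δλ

First calculate the Compton shift:
Δλ = λ_C(1 - cos θ)
Δλ = 2.4263 × (1 - cos(74°))
Δλ = 2.4263 × 0.7244
Δλ = 1.7575 pm

Initial wavelength:
λ = λ' - Δλ
λ = 80.9575 - 1.7575
λ = 79.2000 pm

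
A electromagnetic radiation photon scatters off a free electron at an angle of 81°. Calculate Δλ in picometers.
2.0468 pm

Using the Compton scattering formula:
Δλ = λ_C(1 - cos θ)

where λ_C = h/(m_e·c) ≈ 2.4263 pm is the Compton wavelength of an electron.

For θ = 81°:
cos(81°) = 0.1564
1 - cos(81°) = 0.8436

Δλ = 2.4263 × 0.8436
Δλ = 2.0468 pm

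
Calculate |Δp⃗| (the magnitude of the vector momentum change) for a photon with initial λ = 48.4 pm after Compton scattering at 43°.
9.9697e-24 kg·m/s

Photon momentum magnitude is p = h/λ.

Initial momentum:
p₀ = h/λ = 6.6261e-34/4.8400e-11 = 1.3690e-23 kg·m/s

After scattering:
λ' = λ + Δλ = 48.4 + 0.6518 = 49.0518 pm
p' = h/λ' = 6.6261e-34/4.9052e-11 = 1.3508e-23 kg·m/s

Momentum is a vector; the scattered photon's direction makes angle θ = 43° with the incident direction. The magnitude of the vector change Δp⃗ = p⃗₀ − p⃗' is found from the law of cosines:
|Δp⃗|² = p₀² + p'² − 2p₀p'cos θ
|Δp⃗|² = (1.3690e-23)² + (1.3508e-23)² − 2·1.3690e-23·1.3508e-23·cos(43°)
|Δp⃗| = 9.9697e-24 kg·m/s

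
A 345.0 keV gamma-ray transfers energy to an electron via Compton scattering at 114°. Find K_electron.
168.0548 keV

By energy conservation: K_e = E_initial - E_final

First find the scattered photon energy:
Initial wavelength: λ = hc/E = 3.5937 pm
Compton shift: Δλ = λ_C(1 - cos(114°)) = 3.4132 pm
Final wavelength: λ' = 3.5937 + 3.4132 = 7.0069 pm
Final photon energy: E' = hc/λ' = 176.9452 keV

Electron kinetic energy:
K_e = E - E' = 345.0000 - 176.9452 = 168.0548 keV

(Intermediate values are shown rounded; full precision is carried through to the final answer.)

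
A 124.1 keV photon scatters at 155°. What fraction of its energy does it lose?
0.3165 (or 31.65%)

Calculate initial and final photon energies:

Initial: E₀ = 124.1 keV → λ₀ = 9.9907 pm
Compton shift: Δλ = 4.6253 pm
Final wavelength: λ' = 14.6160 pm
Final energy: E' = 84.8279 keV

Fractional energy loss:
(E₀ - E')/E₀ = (124.1000 - 84.8279)/124.1000
= 39.2721/124.1000
= 0.3165
= 31.65%

(Intermediate values are shown rounded; full precision is carried through to the final answer.)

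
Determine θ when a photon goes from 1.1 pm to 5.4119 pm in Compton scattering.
141.00°

First find the wavelength shift:
Δλ = λ' - λ = 5.4119 - 1.1 = 4.3119 pm

Using Δλ = λ_C(1 - cos θ), with λ_C = h/(m_e·c) ≈ 2.42631024 pm:
cos θ = 1 - Δλ/λ_C
cos θ = 1 - 4.3119/2.42631024
cos θ = -0.777143

θ = arccos(-0.777143)
θ = 141.00°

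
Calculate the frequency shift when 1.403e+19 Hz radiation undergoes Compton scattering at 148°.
2.433e+18 Hz (decrease)

Convert frequency to wavelength (c = 299792458 m/s):
λ₀ = c/f₀ = 299792458/1.403e+19 = 2.1367959e-11 m = 21.3680 pm

Calculate Compton shift:
Δλ = λ_C(1 - cos(148°)) = 4.4839 pm

Final wavelength:
λ' = λ₀ + Δλ = 21.3680 + 4.4839 = 25.8519 pm

Final frequency:
f' = c/λ' = 299792458/2.5851897e-11 = 1.1596536e+19 Hz

Frequency shift (decrease):
Δf = f₀ - f' = 1.403e+19 - 1.1596536e+19 = 2.433e+18 Hz

(Intermediate values are shown rounded; full precision is carried through to the final answer.)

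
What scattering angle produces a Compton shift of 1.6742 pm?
71.94°

From the Compton formula Δλ = λ_C(1 - cos θ), we can solve for θ:

cos θ = 1 - Δλ/λ_C

Given:
- Δλ = 1.6742 pm
- λ_C = h/(m_e·c) ≈ 2.42631024 pm

cos θ = 1 - 1.6742/2.42631024
cos θ = 1 - 0.690019
cos θ = 0.309981

θ = arccos(0.309981)
θ = 71.94°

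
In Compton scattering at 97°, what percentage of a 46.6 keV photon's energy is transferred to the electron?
0.0928 (or 9.28%)

Calculate initial and final photon energies:

Initial: E₀ = 46.6 keV → λ₀ = 26.6061 pm
Compton shift: Δλ = 2.7220 pm
Final wavelength: λ' = 29.3281 pm
Final energy: E' = 42.2749 keV

Fractional energy loss:
(E₀ - E')/E₀ = (46.6000 - 42.2749)/46.6000
= 4.3251/46.6000
= 0.0928
= 9.28%

(Intermediate values are shown rounded; full precision is carried through to the final answer.)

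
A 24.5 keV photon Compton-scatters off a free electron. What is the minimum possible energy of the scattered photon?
22.3562 keV (at θ = 180°)

The scattered photon has minimum energy when its wavelength is maximum, i.e., when the Compton shift Δλ = λ_C(1 − cos θ) is maximum. This occurs at θ = 180° (backscattering), giving Δλ_max = 2λ_C = 4.8526 pm.

Initial wavelength: λ₀ = hc/E₀ = 50.6058 pm
Maximum final wavelength: λ'_max = λ₀ + 2λ_C = 50.6058 + 4.8526 = 55.4584 pm
Minimum final energy: E'_min = hc/λ'_max = 22.3562 keV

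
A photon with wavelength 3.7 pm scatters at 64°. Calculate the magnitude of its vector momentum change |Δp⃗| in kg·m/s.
1.6927e-22 kg·m/s

Photon momentum magnitude is p = h/λ.

Initial momentum:
p₀ = h/λ = 6.6261e-34/3.7000e-12 = 1.7908e-22 kg·m/s

After scattering:
λ' = λ + Δλ = 3.7 + 1.3627 = 5.0627 pm
p' = h/λ' = 6.6261e-34/5.0627e-12 = 1.3088e-22 kg·m/s

Momentum is a vector; the scattered photon's direction makes angle θ = 64° with the incident direction. The magnitude of the vector change Δp⃗ = p⃗₀ − p⃗' is found from the law of cosines:
|Δp⃗|² = p₀² + p'² − 2p₀p'cos θ
|Δp⃗|² = (1.7908e-22)² + (1.3088e-22)² − 2·1.7908e-22·1.3088e-22·cos(64°)
|Δp⃗| = 1.6927e-22 kg·m/s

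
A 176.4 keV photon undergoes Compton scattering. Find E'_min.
104.3532 keV (at θ = 180°)

The scattered photon has minimum energy when its wavelength is maximum, i.e., when the Compton shift Δλ = λ_C(1 − cos θ) is maximum. This occurs at θ = 180° (backscattering), giving Δλ_max = 2λ_C = 4.8526 pm.

Initial wavelength: λ₀ = hc/E₀ = 7.0286 pm
Maximum final wavelength: λ'_max = λ₀ + 2λ_C = 7.0286 + 4.8526 = 11.8812 pm
Minimum final energy: E'_min = hc/λ'_max = 104.3532 keV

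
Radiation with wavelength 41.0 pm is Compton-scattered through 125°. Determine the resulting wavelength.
44.8180 pm

Using the Compton scattering formula:
λ' = λ + Δλ = λ + λ_C(1 - cos θ)

Given:
- Initial wavelength λ = 41.0 pm
- Scattering angle θ = 125°
- Compton wavelength λ_C ≈ 2.4263 pm

Calculate the shift:
Δλ = 2.4263 × (1 - cos(125°))
Δλ = 2.4263 × 1.5736
Δλ = 3.8180 pm

Final wavelength:
λ' = 41.0 + 3.8180 = 44.8180 pm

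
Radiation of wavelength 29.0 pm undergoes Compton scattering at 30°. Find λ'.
29.3251 pm

Using the Compton formula: λ' = λ + λ_C(1 − cos θ)

For θ = 30°, cos θ = √3/2 (exact) ≈ 0.8660, so:
1 − cos 30° = 1 − (√3/2) ≈ 0.1340

Δλ = λ_C × 0.1340 = 2.4263 × 0.1340 = 0.3251 pm

λ' = 29.0 + 0.3251 = 29.3251 pm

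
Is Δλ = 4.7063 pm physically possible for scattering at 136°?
No, inconsistent

Calculate the expected shift for θ = 136°:

Δλ_expected = λ_C(1 - cos(136°))
Δλ_expected = 2.4263 × (1 - cos(136°))
Δλ_expected = 2.4263 × 1.7193
Δλ_expected = 4.1717 pm

Given shift: 4.7063 pm
Expected shift: 4.1717 pm
Difference: 0.5346 pm

The values do not match. The given shift corresponds to θ ≈ 160.0°, not 136°.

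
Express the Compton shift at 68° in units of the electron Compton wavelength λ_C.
0.6254 λ_C

The Compton shift formula is:
Δλ = λ_C(1 - cos θ)

Dividing both sides by λ_C:
Δλ/λ_C = 1 - cos θ

For θ = 68°:
Δλ/λ_C = 1 - cos(68°)
Δλ/λ_C = 1 - 0.3746
Δλ/λ_C = 0.6254

This means the shift is 0.6254 × λ_C = 1.5174 pm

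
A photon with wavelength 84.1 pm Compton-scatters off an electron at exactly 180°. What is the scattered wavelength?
88.9526 pm

Using the Compton formula: λ' = λ + λ_C(1 − cos θ)

For θ = 180°, cos θ = -1 (exact) = -1.0000, so:
1 − cos 180° = 1 − (-1) = 2.0000

Δλ = λ_C × 2.0000 = 2.4263 × 2.0000 = 4.8526 pm

λ' = 84.1 + 4.8526 = 88.9526 pm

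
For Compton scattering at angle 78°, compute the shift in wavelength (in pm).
1.9219 pm

Using the Compton scattering formula:
Δλ = λ_C(1 - cos θ)

where λ_C = h/(m_e·c) ≈ 2.4263 pm is the Compton wavelength of an electron.

For θ = 78°:
cos(78°) = 0.2079
1 - cos(78°) = 0.7921

Δλ = 2.4263 × 0.7921
Δλ = 1.9219 pm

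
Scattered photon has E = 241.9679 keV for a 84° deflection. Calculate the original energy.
420.1000 keV

Convert final energy to wavelength (hc ≈ 1239.842 keV·pm):
λ' = hc/E' = 1239.842 / 241.9679 = 5.1240 pm

Calculate the Compton shift:
Δλ = λ_C(1 - cos(84°))
Δλ = 2.4263 × (1 - cos(84°))
Δλ = 2.1727 pm

Initial wavelength:
λ = λ' - Δλ = 5.1240 - 2.1727 = 2.9513 pm

Initial energy:
E = hc/λ = 1239.842 / 2.9513 = 420.1000 keV

(Intermediate values are shown rounded; full precision is carried through to the final answer.)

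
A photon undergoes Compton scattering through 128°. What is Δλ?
3.9201 pm

Using the Compton scattering formula:
Δλ = λ_C(1 - cos θ)

where λ_C = h/(m_e·c) ≈ 2.4263 pm is the Compton wavelength of an electron.

For θ = 128°:
cos(128°) = -0.6157
1 - cos(128°) = 1.6157

Δλ = 2.4263 × 1.6157
Δλ = 3.9201 pm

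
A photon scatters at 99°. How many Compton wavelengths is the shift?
1.1564 λ_C

The Compton shift formula is:
Δλ = λ_C(1 - cos θ)

Dividing both sides by λ_C:
Δλ/λ_C = 1 - cos θ

For θ = 99°:
Δλ/λ_C = 1 - cos(99°)
Δλ/λ_C = 1 - -0.1564
Δλ/λ_C = 1.1564

This means the shift is 1.1564 × λ_C = 2.8059 pm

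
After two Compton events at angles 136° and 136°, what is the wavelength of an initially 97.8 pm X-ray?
106.1433 pm

Apply Compton shift twice:

First scattering at θ₁ = 136°:
Δλ₁ = λ_C(1 - cos(136°))
Δλ₁ = 2.4263 × 1.7193
Δλ₁ = 4.1717 pm

After first scattering:
λ₁ = 97.8 + 4.1717 = 101.9717 pm

Second scattering at θ₂ = 136°:
Δλ₂ = λ_C(1 - cos(136°))
Δλ₂ = 2.4263 × 1.7193
Δλ₂ = 4.1717 pm

Final wavelength:
λ₂ = 101.9717 + 4.1717 = 106.1433 pm

Total shift: Δλ_total = 4.1717 + 4.1717 = 8.3433 pm

(Intermediate values are shown rounded; full precision is carried through to the final answer.)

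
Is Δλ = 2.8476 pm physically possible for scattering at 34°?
No, inconsistent

Calculate the expected shift for θ = 34°:

Δλ_expected = λ_C(1 - cos(34°))
Δλ_expected = 2.4263 × (1 - cos(34°))
Δλ_expected = 2.4263 × 0.1710
Δλ_expected = 0.4148 pm

Given shift: 2.8476 pm
Expected shift: 0.4148 pm
Difference: 2.4328 pm

The values do not match. The given shift corresponds to θ ≈ 100.0°, not 34°.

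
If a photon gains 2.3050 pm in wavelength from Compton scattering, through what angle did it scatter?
87.13°

From the Compton formula Δλ = λ_C(1 - cos θ), we can solve for θ:

cos θ = 1 - Δλ/λ_C

Given:
- Δλ = 2.3050 pm
- λ_C = h/(m_e·c) ≈ 2.42631024 pm

cos θ = 1 - 2.3050/2.42631024
cos θ = 1 - 0.950002
cos θ = 0.049998

θ = arccos(0.049998)
θ = 87.13°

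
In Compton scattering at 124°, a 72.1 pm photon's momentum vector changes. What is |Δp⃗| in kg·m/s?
1.5826e-23 kg·m/s

Photon momentum magnitude is p = h/λ.

Initial momentum:
p₀ = h/λ = 6.6261e-34/7.2100e-11 = 9.1901e-24 kg·m/s

After scattering:
λ' = λ + Δλ = 72.1 + 3.7831 = 75.8831 pm
p' = h/λ' = 6.6261e-34/7.5883e-11 = 8.7319e-24 kg·m/s

Momentum is a vector; the scattered photon's direction makes angle θ = 124° with the incident direction. The magnitude of the vector change Δp⃗ = p⃗₀ − p⃗' is found from the law of cosines:
|Δp⃗|² = p₀² + p'² − 2p₀p'cos θ
|Δp⃗|² = (9.1901e-24)² + (8.7319e-24)² − 2·9.1901e-24·8.7319e-24·cos(124°)
|Δp⃗| = 1.5826e-23 kg·m/s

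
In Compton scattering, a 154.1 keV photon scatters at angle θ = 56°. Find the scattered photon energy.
136.0187 keV

First convert energy to wavelength:
λ = hc/E, with hc ≈ 1239.842 keV·pm (i.e. 1239.842 eV·nm)

For E = 154.1 keV = 154100 eV:
λ = 1239.842 keV·pm / 154.1 keV
λ = 8.0457 pm

Calculate the Compton shift:
Δλ = λ_C(1 - cos(56°)) = 2.4263 × 0.4408
Δλ = 1.0695 pm

Final wavelength:
λ' = 8.0457 + 1.0695 = 9.1152 pm

Final energy:
E' = hc/λ' = 1239.842 / 9.1152 = 136.0187 keV

(Intermediate values are shown rounded; full precision is carried through to the final answer.)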